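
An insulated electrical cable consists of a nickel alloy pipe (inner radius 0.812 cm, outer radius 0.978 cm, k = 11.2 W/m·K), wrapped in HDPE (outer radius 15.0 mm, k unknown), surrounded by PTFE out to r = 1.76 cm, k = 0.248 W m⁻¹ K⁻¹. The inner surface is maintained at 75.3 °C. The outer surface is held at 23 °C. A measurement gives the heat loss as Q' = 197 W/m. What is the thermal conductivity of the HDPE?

k = 0.425 W/m·K

ΣR = ΔT/Q' = |75.3 − 23|/197 = 0.2655 m·K/W
Known resistances:
  R'_nickel alloy = ln(0.00978/0.00812)/(2πk) = 0.1860/(2π·11.2) = 0.002643 m·K/W
  R'_PTFE = ln(0.0176/0.0150)/(2πk) = 0.1598/(2π·0.248) = 0.1026 m·K/W
R_HDPE = ΣR − ΣR_known = 0.2655 − 0.1052 = 0.1603 m·K/W
ln(r₂/r₁)/(2πk) = 0.1603 ⇒ k = 0.4277/(2π·0.1603) = 0.425 W/m·K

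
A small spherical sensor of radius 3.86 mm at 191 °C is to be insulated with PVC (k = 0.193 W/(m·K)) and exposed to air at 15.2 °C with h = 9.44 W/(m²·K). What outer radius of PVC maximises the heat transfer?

For a sphere, r_cr = 2k_ins/h = 2·0.193/9.44 = 0.0409 m = 4.09 cm

r_cr = 4.09 cm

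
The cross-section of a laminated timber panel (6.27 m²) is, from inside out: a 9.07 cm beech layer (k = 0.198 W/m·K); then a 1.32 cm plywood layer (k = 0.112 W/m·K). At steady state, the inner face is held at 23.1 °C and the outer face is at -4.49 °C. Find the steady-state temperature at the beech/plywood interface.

T = 1.16 °C

Series thermal resistances, inner to outer:
  R_beech = L/(kA) = 0.0907/(0.198·6.27) = 0.07306 K/W
  R_plywood = L/(kA) = 0.0132/(0.112·6.27) = 0.01880 K/W
ΣR = 0.07306 + 0.01880 = 0.09186 K/W
Q = ΔT/ΣR = (23.1 °C − -4.49 °C)/0.09186 = 300.3 W
From the inner boundary to the beech/plywood interface, ΣR_partial = 0.07306 K/W.
T_interface = T_in − Q·ΣR_partial = 23.1 °C − (300.3)(0.07306) = 1.16 °C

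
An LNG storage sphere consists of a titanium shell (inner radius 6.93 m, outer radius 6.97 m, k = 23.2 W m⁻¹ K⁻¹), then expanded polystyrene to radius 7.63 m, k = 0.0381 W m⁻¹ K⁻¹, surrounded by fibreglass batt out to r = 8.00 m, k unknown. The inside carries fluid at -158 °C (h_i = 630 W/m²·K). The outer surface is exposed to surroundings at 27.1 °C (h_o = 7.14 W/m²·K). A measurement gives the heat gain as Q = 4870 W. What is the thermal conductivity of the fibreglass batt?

ΣR = ΔT/Q = |-158 − 27.1|/4870 = 0.03801 K/W
Known resistances:
  R_conv,in = 1/(4πr²h) = 1/(4π·6.93²·630) = 2.630×10^-6 K/W
  R_titanium = (1/6.93 − 1/6.97)/(4πk) = 8.281×10^-4/(4π·23.2) = 2.841×10^-6 K/W
  R_expanded polystyrene = (1/6.97 − 1/7.63)/(4πk) = 0.01241/(4π·0.0381) = 0.02592 K/W
  R_conv,out = 1/(4πr²h) = 1/(4π·8.00²·7.14) = 1.741×10^-4 K/W
R_fibreglass batt = ΣR − ΣR_known = 0.03801 − 0.02610 = 0.01191 K/W
(1/r₁−1/r₂)/(4πk) = 0.01191 ⇒ k = 0.006062/(4π·0.01191) = 0.0405 W/m·K

k = 0.0405 W/m·K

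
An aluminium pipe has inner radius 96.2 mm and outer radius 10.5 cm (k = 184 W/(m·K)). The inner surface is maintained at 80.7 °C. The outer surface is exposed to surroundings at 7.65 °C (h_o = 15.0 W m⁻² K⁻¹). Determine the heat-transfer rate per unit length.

Q' = 722 W/m

Resistance network (inner→outer):
  R'_aluminium = ln(0.105/0.0962)/(2πk) = 0.08753/(2π·184) = 7.571×10^-5 m·K/W
  R'_conv,out = 1/(2πr h) = 1/(2π·0.105·15.0) = 0.1011 m·K/W
ΣR = 7.571×10^-5 + 0.1011 = 0.1012 m·K/W
Q' = ΔT/ΣR = (80.7 °C − 7.65 °C)/0.1012 = 722 W/m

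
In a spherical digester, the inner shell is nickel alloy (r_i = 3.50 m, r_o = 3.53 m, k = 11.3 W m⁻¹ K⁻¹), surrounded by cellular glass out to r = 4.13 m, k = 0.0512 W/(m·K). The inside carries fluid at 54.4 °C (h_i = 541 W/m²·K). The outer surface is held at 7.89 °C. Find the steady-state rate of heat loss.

Q = 727 W

Treat each layer as a resistance in series:
  R_conv,in = 1/(4πr²h) = 1/(4π·3.50²·541) = 1.201×10^-5 K/W
  R_nickel alloy = (1/3.50 − 1/3.53)/(4πk) = 0.002428/(4π·11.3) = 1.710×10^-5 K/W
  R_cellular glass = (1/3.53 − 1/4.13)/(4πk) = 0.04116/(4π·0.0512) = 0.06397 K/W
ΣR = 1.201×10^-5 + 1.710×10^-5 + 0.06397 = 0.06400 K/W
Q = ΔT/ΣR = (54.4 °C − 7.89 °C)/0.06400 = 727 W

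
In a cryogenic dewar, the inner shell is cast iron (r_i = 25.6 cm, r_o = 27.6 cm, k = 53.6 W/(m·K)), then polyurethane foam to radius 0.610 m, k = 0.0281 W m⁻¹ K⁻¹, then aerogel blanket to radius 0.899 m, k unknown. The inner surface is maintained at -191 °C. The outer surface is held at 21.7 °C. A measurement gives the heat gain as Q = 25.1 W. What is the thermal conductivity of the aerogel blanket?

ΣR = ΔT/Q = |-191 − 21.7|/25.1 = 8.474 K/W
Known resistances:
  R_cast iron = (1/0.256 − 1/0.276)/(4πk) = 0.2831/(4π·53.6) = 4.202×10^-4 K/W
  R_polyurethane foam = (1/0.276 − 1/0.610)/(4πk) = 1.984/(4π·0.0281) = 5.618 K/W
R_aerogel blanket = ΣR − ΣR_known = 8.474 − 5.618 = 2.856 K/W
(1/r₁−1/r₂)/(4πk) = 2.856 ⇒ k = 0.5270/(4π·2.856) = 0.0147 W/m·K

k = 0.0147 W/m·K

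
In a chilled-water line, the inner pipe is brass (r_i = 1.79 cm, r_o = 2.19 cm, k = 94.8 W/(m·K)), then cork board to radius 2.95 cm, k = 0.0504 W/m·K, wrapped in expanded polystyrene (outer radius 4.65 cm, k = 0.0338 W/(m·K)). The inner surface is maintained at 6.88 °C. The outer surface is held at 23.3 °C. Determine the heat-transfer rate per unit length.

Series thermal resistances, inner to outer:
  R'_brass = ln(0.0219/0.0179)/(2πk) = 0.2017/(2π·94.8) = 3.386×10^-4 m·K/W
  R'_cork board = ln(0.0295/0.0219)/(2πk) = 0.2979/(2π·0.0504) = 0.9407 m·K/W
  R'_expanded polystyrene = ln(0.0465/0.0295)/(2πk) = 0.4551/(2π·0.0338) = 2.143 m·K/W
ΣR = 3.386×10^-4 + 0.9407 + 2.143 = 3.084 m·K/W
Q' = ΔT/ΣR = (6.88 °C − 23.3 °C)/3.084 = -5.32 W/m
(Negative Q' ⇒ heat flows inward; heat gain = 5.32 W/m.)

Q' = 5.32 W/m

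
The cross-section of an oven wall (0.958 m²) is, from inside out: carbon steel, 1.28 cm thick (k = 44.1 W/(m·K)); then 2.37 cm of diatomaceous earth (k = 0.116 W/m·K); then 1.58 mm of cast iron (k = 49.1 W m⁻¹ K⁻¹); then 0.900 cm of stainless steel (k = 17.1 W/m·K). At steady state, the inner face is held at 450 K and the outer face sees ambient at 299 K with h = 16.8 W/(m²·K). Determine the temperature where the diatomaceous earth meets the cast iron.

Resistance network (inner→outer):
  R_carbon steel = L/(kA) = 0.0128/(44.1·0.958) = 3.030×10^-4 K/W
  R_diatomaceous earth = L/(kA) = 0.0237/(0.116·0.958) = 0.2133 K/W
  R_cast iron = L/(kA) = 0.00158/(49.1·0.958) = 3.359×10^-5 K/W
  R_stainless steel = L/(kA) = 0.00900/(17.1·0.958) = 5.494×10^-4 K/W
  R_conv,out = 1/(hA) = 1/(16.8·0.958) = 0.06213 K/W
ΣR = 3.030×10^-4 + 0.2133 + 3.359×10^-5 + 5.494×10^-4 + 0.06213 = 0.2763 K/W
Q = ΔT/ΣR = (450 K − 299 K)/0.2763 = 546.5 W
From the inner boundary to the diatomaceous earth/cast iron interface, ΣR_partial = 0.2136 K/W.
T_interface = T_in − Q·ΣR_partial = 450 K − (546.5)(0.2136) = 333.3 K

T = 333.3 K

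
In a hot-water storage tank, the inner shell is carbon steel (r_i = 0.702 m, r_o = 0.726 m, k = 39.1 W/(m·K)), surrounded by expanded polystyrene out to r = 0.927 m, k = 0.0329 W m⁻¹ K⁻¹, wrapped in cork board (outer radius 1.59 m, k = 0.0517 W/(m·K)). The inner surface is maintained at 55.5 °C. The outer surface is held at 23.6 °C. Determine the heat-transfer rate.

Series thermal resistances, inner to outer:
  R_carbon steel = (1/0.702 − 1/0.726)/(4πk) = 0.04709/(4π·39.1) = 9.584×10^-5 K/W
  R_expanded polystyrene = (1/0.726 − 1/0.927)/(4πk) = 0.2987/(4π·0.0329) = 0.7224 K/W
  R_cork board = (1/0.927 − 1/1.59)/(4πk) = 0.4498/(4π·0.0517) = 0.6924 K/W
ΣR = 9.584×10^-5 + 0.7224 + 0.6924 = 1.415 K/W
Q = ΔT/ΣR = (55.5 °C − 23.6 °C)/1.415 = 22.5 W

Q = 22.5 W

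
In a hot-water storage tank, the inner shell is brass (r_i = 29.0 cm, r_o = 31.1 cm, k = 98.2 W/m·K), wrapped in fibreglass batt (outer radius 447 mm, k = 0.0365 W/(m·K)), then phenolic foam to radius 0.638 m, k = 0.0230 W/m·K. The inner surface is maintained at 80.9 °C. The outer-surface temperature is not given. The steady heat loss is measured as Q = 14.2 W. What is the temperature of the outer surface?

T_out = 17.7 °C

Series resistances:
  R_brass = (1/0.290 − 1/0.311)/(4πk) = 0.2328/(4π·98.2) = 1.887×10^-4 K/W
  R_fibreglass batt = (1/0.311 − 1/0.447)/(4πk) = 0.9783/(4π·0.0365) = 2.133 K/W
  R_phenolic foam = (1/0.447 − 1/0.638)/(4πk) = 0.6697/(4π·0.0230) = 2.317 K/W
ΣR = 4.450 K/W
ΔT = Q·ΣR = 14.2 × 4.450 = 63.19 K
Heat flows outward, so T_out = T_in − ΔT = 80.9 − 63.19 = 17.7 °C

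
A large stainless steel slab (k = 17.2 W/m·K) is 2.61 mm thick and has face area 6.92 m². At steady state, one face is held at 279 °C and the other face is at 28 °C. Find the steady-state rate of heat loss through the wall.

Q = 1.14×10^7 W

Q = kA·ΔT/L = 17.2 × 6.92 × |279 °C − 28 °C| / 0.00261 = 1.14×10^7 W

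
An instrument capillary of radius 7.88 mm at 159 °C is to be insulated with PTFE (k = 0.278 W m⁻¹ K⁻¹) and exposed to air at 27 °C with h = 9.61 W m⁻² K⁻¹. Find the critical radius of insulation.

For a cylinder, r_cr = k_ins/h = 0.278/9.61 = 0.0289 m = 2.89 cm

r_cr = 2.89 cm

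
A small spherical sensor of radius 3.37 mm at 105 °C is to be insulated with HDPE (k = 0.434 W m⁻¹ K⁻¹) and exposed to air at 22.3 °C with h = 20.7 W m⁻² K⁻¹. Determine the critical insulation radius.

For a sphere, r_cr = 2k_ins/h = 2·0.434/20.7 = 0.0419 m = 4.19 cm

r_cr = 4.19 cm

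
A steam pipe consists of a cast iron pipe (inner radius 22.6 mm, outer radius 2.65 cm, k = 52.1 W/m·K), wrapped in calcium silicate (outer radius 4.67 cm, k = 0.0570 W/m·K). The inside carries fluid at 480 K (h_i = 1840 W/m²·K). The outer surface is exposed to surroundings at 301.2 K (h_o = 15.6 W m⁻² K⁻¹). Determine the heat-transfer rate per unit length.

Q' = 99.1 W/m

Resistance network (inner→outer):
  R'_conv,in = 1/(2πr h) = 1/(2π·0.0226·1840) = 0.003827 m·K/W
  R'_cast iron = ln(0.0265/0.0226)/(2πk) = 0.1592/(2π·52.1) = 4.863×10^-4 m·K/W
  R'_calcium silicate = ln(0.0467/0.0265)/(2πk) = 0.5666/(2π·0.0570) = 1.582 m·K/W
  R'_conv,out = 1/(2πr h) = 1/(2π·0.0467·15.6) = 0.2185 m·K/W
ΣR = 0.003827 + 4.863×10^-4 + 1.582 + 0.2185 = 1.805 m·K/W
Q' = ΔT/ΣR = (480 K − 301.2 K)/1.805 = 99.1 W/m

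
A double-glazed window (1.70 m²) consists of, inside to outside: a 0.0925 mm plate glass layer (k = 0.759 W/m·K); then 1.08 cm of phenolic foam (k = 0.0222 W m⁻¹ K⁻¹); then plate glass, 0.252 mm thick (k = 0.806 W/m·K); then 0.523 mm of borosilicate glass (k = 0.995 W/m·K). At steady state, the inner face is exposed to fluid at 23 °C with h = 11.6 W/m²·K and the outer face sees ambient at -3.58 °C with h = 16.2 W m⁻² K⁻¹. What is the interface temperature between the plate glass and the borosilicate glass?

Resistance network (inner→outer):
  R_conv,in = 1/(hA) = 1/(11.6·1.70) = 0.05071 K/W
  R_plate glass = L/(kA) = 9.25×10^-5/(0.759·1.70) = 7.169×10^-5 K/W
  R_phenolic foam = L/(kA) = 0.0108/(0.0222·1.70) = 0.2862 K/W
  R_plate glass = L/(kA) = 2.52×10^-4/(0.806·1.70) = 1.839×10^-4 K/W
  R_borosilicate glass = L/(kA) = 5.23×10^-4/(0.995·1.70) = 3.092×10^-4 K/W
  R_conv,out = 1/(hA) = 1/(16.2·1.70) = 0.03631 K/W
ΣR = 0.05071 + 7.169×10^-5 + 0.2862 + 1.839×10^-4 + 3.092×10^-4 + 0.03631 = 0.3738 K/W
Q = ΔT/ΣR = (23 °C − -3.58 °C)/0.3738 = 71.11 W
From the inner boundary to the plate glass/borosilicate glass interface, ΣR_partial = 0.3372 K/W.
T_interface = T_in − Q·ΣR_partial = 23 °C − (71.11)(0.3372) = -0.98 °C

T = -0.98 °C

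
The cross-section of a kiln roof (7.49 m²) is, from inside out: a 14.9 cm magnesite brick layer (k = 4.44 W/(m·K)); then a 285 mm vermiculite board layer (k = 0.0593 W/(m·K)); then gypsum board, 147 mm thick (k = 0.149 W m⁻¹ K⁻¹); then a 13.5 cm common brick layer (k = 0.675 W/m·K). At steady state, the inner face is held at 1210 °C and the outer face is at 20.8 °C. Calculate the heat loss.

Q = 1480 W

Resistance network (inner→outer):
  R_magnesite brick = L/(kA) = 0.149/(4.44·7.49) = 0.004480 K/W
  R_vermiculite board = L/(kA) = 0.285/(0.0593·7.49) = 0.6417 K/W
  R_gypsum board = L/(kA) = 0.147/(0.149·7.49) = 0.1317 K/W
  R_common brick = L/(kA) = 0.135/(0.675·7.49) = 0.02670 K/W
ΣR = 0.004480 + 0.6417 + 0.1317 + 0.02670 = 0.8046 K/W
Q = ΔT/ΣR = (1210 °C − 20.8 °C)/0.8046 = 1480 W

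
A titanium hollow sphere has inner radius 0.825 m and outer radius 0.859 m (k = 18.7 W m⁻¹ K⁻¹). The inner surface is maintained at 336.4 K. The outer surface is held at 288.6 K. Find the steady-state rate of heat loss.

Q = 234 kW

Q = 4πk·ΔT/(1/r₁ − 1/r₂) = 4π × 18.7 × 47.8 / (1/0.825 − 1/0.859) = 2.34×10^5 W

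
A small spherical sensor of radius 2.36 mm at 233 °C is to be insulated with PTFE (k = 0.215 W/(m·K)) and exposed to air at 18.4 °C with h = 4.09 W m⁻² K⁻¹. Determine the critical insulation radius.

r_cr = 10.5 cm

For a sphere, r_cr = 2k_ins/h = 2·0.215/4.09 = 0.105 m = 10.5 cm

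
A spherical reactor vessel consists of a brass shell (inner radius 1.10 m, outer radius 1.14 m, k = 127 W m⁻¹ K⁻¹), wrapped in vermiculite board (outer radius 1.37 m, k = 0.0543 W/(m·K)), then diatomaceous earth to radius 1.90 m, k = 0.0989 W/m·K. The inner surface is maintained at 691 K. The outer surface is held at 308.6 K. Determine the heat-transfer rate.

Q = 1010 W

Treat each layer as a resistance in series:
  R_brass = (1/1.10 − 1/1.14)/(4πk) = 0.03190/(4π·127) = 1.999×10^-5 K/W
  R_vermiculite board = (1/1.14 − 1/1.37)/(4πk) = 0.1473/(4π·0.0543) = 0.2158 K/W
  R_diatomaceous earth = (1/1.37 − 1/1.90)/(4πk) = 0.2036/(4π·0.0989) = 0.1638 K/W
ΣR = 1.999×10^-5 + 0.2158 + 0.1638 = 0.3796 K/W
Q = ΔT/ΣR = (691 K − 308.6 K)/0.3796 = 1010 W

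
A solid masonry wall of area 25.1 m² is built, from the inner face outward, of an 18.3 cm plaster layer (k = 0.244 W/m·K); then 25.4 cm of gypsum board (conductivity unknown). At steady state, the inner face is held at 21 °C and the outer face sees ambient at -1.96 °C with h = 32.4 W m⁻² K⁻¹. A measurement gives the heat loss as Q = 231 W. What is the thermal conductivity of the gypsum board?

k = 0.148 W/m·K

ΣR = ΔT/Q = |21 − -1.96|/231 = 0.09939 K/W
Known resistances:
  R_plaster = L/(kA) = 0.183/(0.244·25.1) = 0.02988 K/W
  R_conv,out = 1/(hA) = 1/(32.4·25.1) = 0.001230 K/W
R_gypsum board = ΣR − ΣR_known = 0.09939 − 0.03111 = 0.06828 K/W
L/(kA) = 0.06828 ⇒ k = 0.254/(0.06828·25.1) = 0.148 W/m·K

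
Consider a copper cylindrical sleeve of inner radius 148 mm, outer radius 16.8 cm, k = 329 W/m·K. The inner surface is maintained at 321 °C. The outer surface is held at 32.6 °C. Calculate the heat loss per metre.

Q' = 4700 kW/m

Q' = 2πk·ΔT/ln(r₂/r₁) = 2π × 329 × 288.4 / ln(0.168/0.148) = 4.70×10^6 W/m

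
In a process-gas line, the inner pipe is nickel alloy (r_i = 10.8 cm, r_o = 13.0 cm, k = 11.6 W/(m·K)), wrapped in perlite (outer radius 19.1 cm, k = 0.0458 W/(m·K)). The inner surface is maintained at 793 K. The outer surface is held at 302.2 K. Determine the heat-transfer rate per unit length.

Series thermal resistances, inner to outer:
  R'_nickel alloy = ln(0.130/0.108)/(2πk) = 0.1854/(2π·11.6) = 0.002544 m·K/W
  R'_perlite = ln(0.191/0.130)/(2πk) = 0.3847/(2π·0.0458) = 1.337 m·K/W
ΣR = 0.002544 + 1.337 = 1.340 m·K/W
Q' = ΔT/ΣR = (793 K − 302.2 K)/1.340 = 366 W/m

Q' = 366 W/m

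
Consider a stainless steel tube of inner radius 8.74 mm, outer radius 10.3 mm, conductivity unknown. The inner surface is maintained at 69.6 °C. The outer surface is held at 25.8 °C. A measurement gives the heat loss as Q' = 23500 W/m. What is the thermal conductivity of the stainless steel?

k = 14.0 W/m·K

ΣR = ΔT/Q' = |69.6 − 25.8|/23500 = 0.001864 m·K/W
ln(r₂/r₁)/(2πk) = 0.001864 ⇒ k = 0.1642/(2π·0.001864) = 14.0 W/m·K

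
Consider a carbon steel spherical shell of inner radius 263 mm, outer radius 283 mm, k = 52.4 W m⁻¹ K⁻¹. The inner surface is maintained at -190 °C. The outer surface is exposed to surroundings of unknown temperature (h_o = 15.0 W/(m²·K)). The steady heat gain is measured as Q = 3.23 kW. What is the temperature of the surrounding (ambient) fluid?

T_out = 25.3 °C

Sum the resistances:
  R_carbon steel = (1/0.263 − 1/0.283)/(4πk) = 0.2687/(4π·52.4) = 4.081×10^-4 K/W
  R_conv,out = 1/(4πr²h) = 1/(4π·0.283²·15.0) = 0.06624 K/W
ΣR = 0.06665 K/W
ΔT = Q·ΣR = 3230 × 0.06665 = 215.3 K
Heat flows inward, so T_out = T_in + ΔT = -190 + 215.3 = 25.3 °C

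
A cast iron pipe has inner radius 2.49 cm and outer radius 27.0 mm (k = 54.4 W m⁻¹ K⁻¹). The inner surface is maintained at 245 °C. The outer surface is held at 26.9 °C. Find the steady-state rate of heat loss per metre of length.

Q' = 2πk·ΔT/ln(r₂/r₁) = 2π × 54.4 × 218.1 / ln(0.0270/0.0249) = 9.21×10^5 W/m

Q' = 9.21×10^5 W/m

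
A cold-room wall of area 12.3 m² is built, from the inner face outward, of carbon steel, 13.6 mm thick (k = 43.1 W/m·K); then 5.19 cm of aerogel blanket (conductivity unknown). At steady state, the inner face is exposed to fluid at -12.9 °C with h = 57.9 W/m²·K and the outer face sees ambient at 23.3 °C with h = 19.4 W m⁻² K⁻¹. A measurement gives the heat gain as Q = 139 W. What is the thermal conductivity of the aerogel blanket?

k = 0.0166 W/m·K

ΣR = ΔT/Q = |-12.9 − 23.3|/139 = 0.2604 K/W
Known resistances:
  R_conv,in = 1/(hA) = 1/(57.9·12.3) = 0.001404 K/W
  R_carbon steel = L/(kA) = 0.0136/(43.1·12.3) = 2.565×10^-5 K/W
  R_conv,out = 1/(hA) = 1/(19.4·12.3) = 0.004191 K/W
R_aerogel blanket = ΣR − ΣR_known = 0.2604 − 0.005621 = 0.2548 K/W
L/(kA) = 0.2548 ⇒ k = 0.0519/(0.2548·12.3) = 0.0166 W/m·K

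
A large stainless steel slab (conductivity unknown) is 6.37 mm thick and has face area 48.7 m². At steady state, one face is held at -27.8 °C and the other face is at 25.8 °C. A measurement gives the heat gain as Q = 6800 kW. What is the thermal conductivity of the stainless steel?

ΣR = ΔT/Q = |-27.8 − 25.8|/6.80×10^6 = 7.882×10^-6 K/W
L/(kA) = 7.882×10^-6 ⇒ k = 0.00637/(7.882×10^-6·48.7) = 16.6 W/m·K

k = 16.6 W/m·K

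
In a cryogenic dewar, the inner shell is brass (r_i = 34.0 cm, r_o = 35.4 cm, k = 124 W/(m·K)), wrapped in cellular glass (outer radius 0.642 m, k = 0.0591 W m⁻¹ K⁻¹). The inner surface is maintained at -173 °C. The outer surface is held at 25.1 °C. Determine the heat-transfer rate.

Treat each layer as a resistance in series:
  R_brass = (1/0.340 − 1/0.354)/(4πk) = 0.1163/(4π·124) = 7.465×10^-5 K/W
  R_cellular glass = (1/0.354 − 1/0.642)/(4πk) = 1.267/(4π·0.0591) = 1.706 K/W
ΣR = 7.465×10^-5 + 1.706 = 1.706 K/W
Q = ΔT/ΣR = (-173 °C − 25.1 °C)/1.706 = -116 W
(Negative Q ⇒ heat flows inward; heat gain = 116 W.)

Q = 116 W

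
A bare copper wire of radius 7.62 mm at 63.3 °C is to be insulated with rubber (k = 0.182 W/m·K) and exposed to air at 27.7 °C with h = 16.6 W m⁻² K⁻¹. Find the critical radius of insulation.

r_cr = 1.10 cm

For a cylinder, r_cr = k_ins/h = 0.182/16.6 = 0.0110 m = 1.10 cm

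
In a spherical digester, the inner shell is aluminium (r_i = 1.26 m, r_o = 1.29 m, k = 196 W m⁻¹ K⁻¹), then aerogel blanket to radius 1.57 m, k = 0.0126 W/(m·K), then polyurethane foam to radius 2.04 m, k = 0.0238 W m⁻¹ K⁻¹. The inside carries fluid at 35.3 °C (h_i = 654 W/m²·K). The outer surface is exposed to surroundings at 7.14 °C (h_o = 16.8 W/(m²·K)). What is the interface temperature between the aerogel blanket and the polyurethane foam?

Resistance network (inner→outer):
  R_conv,in = 1/(4πr²h) = 1/(4π·1.26²·654) = 7.664×10^-5 K/W
  R_aluminium = (1/1.26 − 1/1.29)/(4πk) = 0.01846/(4π·196) = 7.494×10^-6 K/W
  R_aerogel blanket = (1/1.29 − 1/1.57)/(4πk) = 0.1383/(4π·0.0126) = 0.8731 K/W
  R_polyurethane foam = (1/1.57 − 1/2.04)/(4πk) = 0.1467/(4π·0.0238) = 0.4907 K/W
  R_conv,out = 1/(4πr²h) = 1/(4π·2.04²·16.8) = 0.001138 K/W
ΣR = 7.664×10^-5 + 7.494×10^-6 + 0.8731 + 0.4907 + 0.001138 = 1.365 K/W
Q = ΔT/ΣR = (35.3 °C − 7.14 °C)/1.365 = 20.63 W
From the inner boundary to the aerogel blanket/polyurethane foam interface, ΣR_partial = 0.8732 K/W.
T_interface = T_in − Q·ΣR_partial = 35.3 °C − (20.63)(0.8732) = 17.3 °C

T = 17.3 °C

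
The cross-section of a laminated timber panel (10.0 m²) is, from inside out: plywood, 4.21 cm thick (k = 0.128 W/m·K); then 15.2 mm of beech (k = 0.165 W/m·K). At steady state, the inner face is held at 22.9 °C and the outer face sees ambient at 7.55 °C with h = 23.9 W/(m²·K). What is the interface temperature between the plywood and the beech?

T = 12.0 °C

Treat each layer as a resistance in series:
  R_plywood = L/(kA) = 0.0421/(0.128·10.0) = 0.03289 K/W
  R_beech = L/(kA) = 0.0152/(0.165·10.0) = 0.009212 K/W
  R_conv,out = 1/(hA) = 1/(23.9·10.0) = 0.004184 K/W
ΣR = 0.03289 + 0.009212 + 0.004184 = 0.04629 K/W
Q = ΔT/ΣR = (22.9 °C − 7.55 °C)/0.04629 = 331.6 W
From the inner boundary to the plywood/beech interface, ΣR_partial = 0.03289 K/W.
T_interface = T_in − Q·ΣR_partial = 22.9 °C − (331.6)(0.03289) = 12.0 °C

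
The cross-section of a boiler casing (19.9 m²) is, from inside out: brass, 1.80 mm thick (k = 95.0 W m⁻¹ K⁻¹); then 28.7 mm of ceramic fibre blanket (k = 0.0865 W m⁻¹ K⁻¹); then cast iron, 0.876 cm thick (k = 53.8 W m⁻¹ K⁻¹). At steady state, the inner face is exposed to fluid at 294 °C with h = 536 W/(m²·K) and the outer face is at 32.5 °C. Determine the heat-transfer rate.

Q = 15.6 kW

Series thermal resistances, inner to outer:
  R_conv,in = 1/(hA) = 1/(536·19.9) = 9.375×10^-5 K/W
  R_brass = L/(kA) = 0.00180/(95.0·19.9) = 9.521×10^-7 K/W
  R_ceramic fibre blanket = L/(kA) = 0.0287/(0.0865·19.9) = 0.01667 K/W
  R_cast iron = L/(kA) = 0.00876/(53.8·19.9) = 8.182×10^-6 K/W
ΣR = 9.375×10^-5 + 9.521×10^-7 + 0.01667 + 8.182×10^-6 = 0.01677 K/W
Q = ΔT/ΣR = (294 °C − 32.5 °C)/0.01677 = 15600 W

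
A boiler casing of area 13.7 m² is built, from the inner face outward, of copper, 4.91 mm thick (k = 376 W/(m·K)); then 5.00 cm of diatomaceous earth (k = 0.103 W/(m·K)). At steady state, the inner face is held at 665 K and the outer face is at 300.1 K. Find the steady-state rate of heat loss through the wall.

Q = 10.3 kW

Treat each layer as a resistance in series:
  R_copper = L/(kA) = 0.00491/(376·13.7) = 9.532×10^-7 K/W
  R_diatomaceous earth = L/(kA) = 0.0500/(0.103·13.7) = 0.03543 K/W
ΣR = 9.532×10^-7 + 0.03543 = 0.03543 K/W
Q = ΔT/ΣR = (665 K − 300.1 K)/0.03543 = 10300 W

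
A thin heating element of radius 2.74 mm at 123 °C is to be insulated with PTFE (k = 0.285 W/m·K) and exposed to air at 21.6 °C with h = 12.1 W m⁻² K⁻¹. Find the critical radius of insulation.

For a cylinder, r_cr = k_ins/h = 0.285/12.1 = 0.0236 m = 2.36 cm

r_cr = 2.36 cm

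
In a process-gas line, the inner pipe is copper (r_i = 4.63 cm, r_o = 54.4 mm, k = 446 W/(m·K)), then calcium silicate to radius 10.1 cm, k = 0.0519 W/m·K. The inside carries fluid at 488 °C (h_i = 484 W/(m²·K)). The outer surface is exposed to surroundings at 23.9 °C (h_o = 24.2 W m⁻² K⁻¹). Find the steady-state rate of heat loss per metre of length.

Q' = 236 W/m

Treat each layer as a resistance in series:
  R'_conv,in = 1/(2πr h) = 1/(2π·0.0463·484) = 0.007102 m·K/W
  R'_copper = ln(0.0544/0.0463)/(2πk) = 0.1612/(2π·446) = 5.753×10^-5 m·K/W
  R'_calcium silicate = ln(0.101/0.0544)/(2πk) = 0.6188/(2π·0.0519) = 1.897 m·K/W
  R'_conv,out = 1/(2πr h) = 1/(2π·0.101·24.2) = 0.06512 m·K/W
ΣR = 0.007102 + 5.753×10^-5 + 1.897 + 0.06512 = 1.969 m·K/W
Q' = ΔT/ΣR = (488 °C − 23.9 °C)/1.969 = 236 W/m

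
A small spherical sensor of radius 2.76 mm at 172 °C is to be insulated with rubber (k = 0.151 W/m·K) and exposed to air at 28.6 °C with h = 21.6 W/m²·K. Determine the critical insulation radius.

For a sphere, r_cr = 2k_ins/h = 2·0.151/21.6 = 0.0140 m = 1.40 cm

r_cr = 1.40 cm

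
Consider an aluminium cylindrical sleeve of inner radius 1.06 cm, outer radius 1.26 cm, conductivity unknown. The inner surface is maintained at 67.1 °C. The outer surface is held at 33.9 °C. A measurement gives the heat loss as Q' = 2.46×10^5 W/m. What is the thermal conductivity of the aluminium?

k = 204 W/m·K

ΣR = ΔT/Q' = |67.1 − 33.9|/2.46×10^5 = 1.350×10^-4 m·K/W
ln(r₂/r₁)/(2πk) = 1.350×10^-4 ⇒ k = 0.1728/(2π·1.350×10^-4) = 204 W/m·K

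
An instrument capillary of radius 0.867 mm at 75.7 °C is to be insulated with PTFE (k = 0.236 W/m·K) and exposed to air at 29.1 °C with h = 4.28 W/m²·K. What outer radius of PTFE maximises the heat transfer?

r_cr = 5.51 cm

For a cylinder, r_cr = k_ins/h = 0.236/4.28 = 0.0551 m = 5.51 cm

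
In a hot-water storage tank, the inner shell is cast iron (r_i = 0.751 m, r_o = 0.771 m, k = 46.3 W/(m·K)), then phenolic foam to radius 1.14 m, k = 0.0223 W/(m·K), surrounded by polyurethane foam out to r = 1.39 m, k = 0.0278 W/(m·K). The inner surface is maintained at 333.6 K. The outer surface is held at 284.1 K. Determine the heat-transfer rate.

Series thermal resistances, inner to outer:
  R_cast iron = (1/0.751 − 1/0.771)/(4πk) = 0.03454/(4π·46.3) = 5.937×10^-5 K/W
  R_phenolic foam = (1/0.771 − 1/1.14)/(4πk) = 0.4198/(4π·0.0223) = 1.498 K/W
  R_polyurethane foam = (1/1.14 − 1/1.39)/(4πk) = 0.1578/(4π·0.0278) = 0.4516 K/W
ΣR = 5.937×10^-5 + 1.498 + 0.4516 = 1.950 K/W
Q = ΔT/ΣR = (333.6 K − 284.1 K)/1.950 = 25.4 W

Q = 25.4 W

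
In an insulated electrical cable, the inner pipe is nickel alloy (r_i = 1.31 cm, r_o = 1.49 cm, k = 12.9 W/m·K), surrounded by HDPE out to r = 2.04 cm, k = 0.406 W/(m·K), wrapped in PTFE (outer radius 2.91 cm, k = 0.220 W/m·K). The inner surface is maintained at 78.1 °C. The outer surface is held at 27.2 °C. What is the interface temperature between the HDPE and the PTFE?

Resistance network (inner→outer):
  R'_nickel alloy = ln(0.0149/0.0131)/(2πk) = 0.1287/(2π·12.9) = 0.001588 m·K/W
  R'_HDPE = ln(0.0204/0.0149)/(2πk) = 0.3142/(2π·0.406) = 0.1232 m·K/W
  R'_PTFE = ln(0.0291/0.0204)/(2πk) = 0.3552/(2π·0.220) = 0.2570 m·K/W
ΣR = 0.001588 + 0.1232 + 0.2570 = 0.3818 m·K/W
Q' = ΔT/ΣR = (78.1 °C − 27.2 °C)/0.3818 = 133.3 W/m
From the inner boundary to the HDPE/PTFE interface, ΣR_partial = 0.1248 m·K/W.
T_interface = T_in − Q'·ΣR_partial = 78.1 °C − (133.3)(0.1248) = 61.5 °C

T = 61.5 °C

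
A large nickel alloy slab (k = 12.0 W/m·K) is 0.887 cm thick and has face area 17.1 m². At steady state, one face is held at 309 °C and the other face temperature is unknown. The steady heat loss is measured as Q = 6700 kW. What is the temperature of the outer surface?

Sum the resistances:
  R_nickel alloy = L/(kA) = 0.00887/(12.0·17.1) = 4.323×10^-5 K/W
ΣR = 4.323×10^-5 K/W
ΔT = Q·ΣR = 6.70×10^6 × 4.323×10^-5 = 289.6 K
Heat flows outward, so T_out = T_in − ΔT = 309 − 289.6 = 19.4 °C

T_out = 19.4 °C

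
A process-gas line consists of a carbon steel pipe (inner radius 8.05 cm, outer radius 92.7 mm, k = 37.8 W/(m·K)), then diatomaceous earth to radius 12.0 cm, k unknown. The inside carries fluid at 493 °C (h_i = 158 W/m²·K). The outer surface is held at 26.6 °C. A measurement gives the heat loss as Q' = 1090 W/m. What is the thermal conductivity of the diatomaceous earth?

ΣR = ΔT/Q' = |493 − 26.6|/1090 = 0.4279 m·K/W
Known resistances:
  R'_conv,in = 1/(2πr h) = 1/(2π·0.0805·158) = 0.01251 m·K/W
  R'_carbon steel = ln(0.0927/0.0805)/(2πk) = 0.1411/(2π·37.8) = 5.941×10^-4 m·K/W
R_diatomaceous earth = ΣR − ΣR_known = 0.4279 − 0.01310 = 0.4148 m·K/W
ln(r₂/r₁)/(2πk) = 0.4148 ⇒ k = 0.2581/(2π·0.4148) = 0.0990 W/m·K

k = 0.0990 W/m·K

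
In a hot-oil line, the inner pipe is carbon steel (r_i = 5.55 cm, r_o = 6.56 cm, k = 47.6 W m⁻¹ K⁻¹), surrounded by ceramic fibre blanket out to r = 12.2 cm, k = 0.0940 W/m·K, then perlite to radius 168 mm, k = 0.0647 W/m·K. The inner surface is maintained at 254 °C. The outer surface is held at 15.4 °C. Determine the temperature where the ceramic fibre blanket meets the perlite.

Treat each layer as a resistance in series:
  R'_carbon steel = ln(0.0656/0.0555)/(2πk) = 0.1672/(2π·47.6) = 5.590×10^-4 m·K/W
  R'_ceramic fibre blanket = ln(0.122/0.0656)/(2πk) = 0.6204/(2π·0.0940) = 1.050 m·K/W
  R'_perlite = ln(0.168/0.122)/(2πk) = 0.3199/(2π·0.0647) = 0.7870 m·K/W
ΣR = 5.590×10^-4 + 1.050 + 0.7870 = 1.838 m·K/W
Q' = ΔT/ΣR = (254 °C − 15.4 °C)/1.838 = 129.8 W/m
From the inner boundary to the ceramic fibre blanket/perlite interface, ΣR_partial = 1.051 m·K/W.
T_interface = T_in − Q'·ΣR_partial = 254 °C − (129.8)(1.051) = 118 °C

T = 118 °C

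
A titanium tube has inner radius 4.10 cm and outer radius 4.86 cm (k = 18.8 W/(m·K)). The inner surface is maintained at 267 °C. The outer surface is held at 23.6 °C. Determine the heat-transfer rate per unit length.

Q' = 1.69×10^5 W/m

Q' = 2πk·ΔT/ln(r₂/r₁) = 2π × 18.8 × 243.4 / ln(0.0486/0.0410) = 1.69×10^5 W/m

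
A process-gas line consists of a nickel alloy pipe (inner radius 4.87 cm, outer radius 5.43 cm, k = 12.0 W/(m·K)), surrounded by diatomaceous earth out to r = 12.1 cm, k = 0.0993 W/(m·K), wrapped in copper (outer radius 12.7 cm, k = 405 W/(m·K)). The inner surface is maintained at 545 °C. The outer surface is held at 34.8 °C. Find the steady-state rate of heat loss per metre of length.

Q' = 397 W/m

Series thermal resistances, inner to outer:
  R'_nickel alloy = ln(0.0543/0.0487)/(2πk) = 0.1088/(2π·12.0) = 0.001444 m·K/W
  R'_diatomaceous earth = ln(0.121/0.0543)/(2πk) = 0.8013/(2π·0.0993) = 1.284 m·K/W
  R'_copper = ln(0.127/0.121)/(2πk) = 0.04840/(2π·405) = 1.902×10^-5 m·K/W
ΣR = 0.001444 + 1.284 + 1.902×10^-5 = 1.285 m·K/W
Q' = ΔT/ΣR = (545 °C − 34.8 °C)/1.285 = 397 W/m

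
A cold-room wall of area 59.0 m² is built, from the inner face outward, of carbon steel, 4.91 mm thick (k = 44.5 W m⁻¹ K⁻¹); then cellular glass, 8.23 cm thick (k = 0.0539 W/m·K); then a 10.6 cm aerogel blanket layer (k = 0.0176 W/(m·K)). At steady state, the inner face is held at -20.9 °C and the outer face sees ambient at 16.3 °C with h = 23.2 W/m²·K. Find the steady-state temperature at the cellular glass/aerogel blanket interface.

T = -13.4 °C

Series thermal resistances, inner to outer:
  R_carbon steel = L/(kA) = 0.00491/(44.5·59.0) = 1.870×10^-6 K/W
  R_cellular glass = L/(kA) = 0.0823/(0.0539·59.0) = 0.02588 K/W
  R_aerogel blanket = L/(kA) = 0.106/(0.0176·59.0) = 0.1021 K/W
  R_conv,out = 1/(hA) = 1/(23.2·59.0) = 7.306×10^-4 K/W
ΣR = 1.870×10^-6 + 0.02588 + 0.1021 + 7.306×10^-4 = 0.1287 K/W
Q = ΔT/ΣR = (-20.9 °C − 16.3 °C)/0.1287 = -289.0 W
From the inner boundary to the cellular glass/aerogel blanket interface, ΣR_partial = 0.02588 K/W.
T_interface = T_in − Q·ΣR_partial = -20.9 °C − (-289.0)(0.02588) = -13.4 °C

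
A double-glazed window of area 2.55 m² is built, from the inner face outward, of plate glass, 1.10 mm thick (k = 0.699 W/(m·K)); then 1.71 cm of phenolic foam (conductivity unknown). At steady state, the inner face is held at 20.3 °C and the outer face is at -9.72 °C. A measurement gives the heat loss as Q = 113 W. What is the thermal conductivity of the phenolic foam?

k = 0.0253 W/m·K

ΣR = ΔT/Q = |20.3 − -9.72|/113 = 0.2657 K/W
Known resistances:
  R_plate glass = L/(kA) = 0.00110/(0.699·2.55) = 6.171×10^-4 K/W
R_phenolic foam = ΣR − ΣR_known = 0.2657 − 6.171×10^-4 = 0.2651 K/W
L/(kA) = 0.2651 ⇒ k = 0.0171/(0.2651·2.55) = 0.0253 W/m·K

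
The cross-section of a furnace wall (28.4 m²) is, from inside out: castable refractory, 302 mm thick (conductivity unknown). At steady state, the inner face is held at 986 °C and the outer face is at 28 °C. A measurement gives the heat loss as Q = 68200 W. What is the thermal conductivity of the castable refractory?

k = 0.757 W/m·K

ΣR = ΔT/Q = |986 − 28|/68200 = 0.01405 K/W
L/(kA) = 0.01405 ⇒ k = 0.302/(0.01405·28.4) = 0.757 W/m·K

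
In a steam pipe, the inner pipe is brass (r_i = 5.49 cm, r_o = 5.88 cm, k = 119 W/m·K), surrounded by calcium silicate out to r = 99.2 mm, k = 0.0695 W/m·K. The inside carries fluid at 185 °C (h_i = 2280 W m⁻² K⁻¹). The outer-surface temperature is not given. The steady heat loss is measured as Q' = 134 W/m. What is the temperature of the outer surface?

Series resistances:
  R'_conv,in = 1/(2πr h) = 1/(2π·0.0549·2280) = 0.001271 m·K/W
  R'_brass = ln(0.0588/0.0549)/(2πk) = 0.06863/(2π·119) = 9.179×10^-5 m·K/W
  R'_calcium silicate = ln(0.0992/0.0588)/(2πk) = 0.5230/(2π·0.0695) = 1.198 m·K/W
ΣR = 1.199 m·K/W
ΔT = Q'·ΣR = 134 × 1.199 = 160.7 K
Heat flows outward, so T_out = T_in − ΔT = 185 − 160.7 = 24.3 °C

T_out = 24.3 °C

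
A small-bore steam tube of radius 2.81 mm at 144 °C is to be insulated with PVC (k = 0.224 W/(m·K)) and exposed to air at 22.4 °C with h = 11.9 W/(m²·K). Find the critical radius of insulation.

For a cylinder, r_cr = k_ins/h = 0.224/11.9 = 0.0188 m = 1.88 cm

r_cr = 1.88 cm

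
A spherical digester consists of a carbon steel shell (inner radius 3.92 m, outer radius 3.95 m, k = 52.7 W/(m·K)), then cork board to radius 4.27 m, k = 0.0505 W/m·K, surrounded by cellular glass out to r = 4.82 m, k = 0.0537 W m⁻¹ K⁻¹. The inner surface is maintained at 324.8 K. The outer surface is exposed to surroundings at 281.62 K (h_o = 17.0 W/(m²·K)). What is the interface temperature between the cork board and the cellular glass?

Treat each layer as a resistance in series:
  R_carbon steel = (1/3.92 − 1/3.95)/(4πk) = 0.001937/(4π·52.7) = 2.926×10^-6 K/W
  R_cork board = (1/3.95 − 1/4.27)/(4πk) = 0.01897/(4π·0.0505) = 0.02990 K/W
  R_cellular glass = (1/4.27 − 1/4.82)/(4πk) = 0.02672/(4π·0.0537) = 0.03960 K/W
  R_conv,out = 1/(4πr²h) = 1/(4π·4.82²·17.0) = 2.015×10^-4 K/W
ΣR = 2.926×10^-6 + 0.02990 + 0.03960 + 2.015×10^-4 = 0.06970 K/W
Q = ΔT/ΣR = (324.8 K − 281.62 K)/0.06970 = 619.5 W
From the inner boundary to the cork board/cellular glass interface, ΣR_partial = 0.02990 K/W.
T_interface = T_in − Q·ΣR_partial = 324.8 K − (619.5)(0.02990) = 306.3 K

T = 306.3 K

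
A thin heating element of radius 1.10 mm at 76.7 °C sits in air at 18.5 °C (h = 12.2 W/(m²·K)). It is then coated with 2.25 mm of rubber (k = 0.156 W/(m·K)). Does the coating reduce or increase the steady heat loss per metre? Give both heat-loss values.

Critical radius for a cylinder: r_cr = k/h = 0.0128 m = 1.28 cm.
Outer radius after coating: r₂ = 0.00110 + 0.00225 = 0.00335 m.
Since r₁ < r_cr and r₂ ≤ r_cr, the coating moves toward the maximum at r_cr — heat loss rises.
Bare: R = 1/(2πr₁h) = 11.86 m·K/W; Q = 58.2/11.86 = 4.91 W/m.
Coated: R = R_cond + R_conv = 5.030 m·K/W; Q = 58.2/5.030 = 11.6 W/m.

increases: 4.91 → 11.6 W/m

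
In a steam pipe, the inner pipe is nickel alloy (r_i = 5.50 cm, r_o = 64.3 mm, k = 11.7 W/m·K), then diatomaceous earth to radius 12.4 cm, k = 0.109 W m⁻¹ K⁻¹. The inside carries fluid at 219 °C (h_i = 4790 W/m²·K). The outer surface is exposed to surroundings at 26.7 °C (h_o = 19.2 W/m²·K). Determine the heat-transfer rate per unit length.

Treat each layer as a resistance in series:
  R'_conv,in = 1/(2πr h) = 1/(2π·0.0550·4790) = 6.041×10^-4 m·K/W
  R'_nickel alloy = ln(0.0643/0.0550)/(2πk) = 0.1562/(2π·11.7) = 0.002125 m·K/W
  R'_diatomaceous earth = ln(0.124/0.0643)/(2πk) = 0.6567/(2π·0.109) = 0.9589 m·K/W
  R'_conv,out = 1/(2πr h) = 1/(2π·0.124·19.2) = 0.06685 m·K/W
ΣR = 6.041×10^-4 + 0.002125 + 0.9589 + 0.06685 = 1.028 m·K/W
Q' = ΔT/ΣR = (219 °C − 26.7 °C)/1.028 = 187 W/m

Q' = 187 W/m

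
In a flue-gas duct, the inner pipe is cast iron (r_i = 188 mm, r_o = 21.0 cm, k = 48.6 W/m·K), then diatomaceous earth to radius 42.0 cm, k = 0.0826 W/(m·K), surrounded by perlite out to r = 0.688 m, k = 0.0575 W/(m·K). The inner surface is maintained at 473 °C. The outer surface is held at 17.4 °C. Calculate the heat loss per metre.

Q' = 169 W/m

Series thermal resistances, inner to outer:
  R'_cast iron = ln(0.210/0.188)/(2πk) = 0.1107/(2π·48.6) = 3.624×10^-4 m·K/W
  R'_diatomaceous earth = ln(0.420/0.210)/(2πk) = 0.6931/(2π·0.0826) = 1.336 m·K/W
  R'_perlite = ln(0.688/0.420)/(2πk) = 0.4935/(2π·0.0575) = 1.366 m·K/W
ΣR = 3.624×10^-4 + 1.336 + 1.366 = 2.702 m·K/W
Q' = ΔT/ΣR = (473 °C − 17.4 °C)/2.702 = 169 W/m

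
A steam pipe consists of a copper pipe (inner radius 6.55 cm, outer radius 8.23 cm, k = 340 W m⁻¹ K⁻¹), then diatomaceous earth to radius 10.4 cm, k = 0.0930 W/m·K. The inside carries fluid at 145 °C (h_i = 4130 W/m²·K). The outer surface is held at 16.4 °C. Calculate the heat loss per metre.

Series thermal resistances, inner to outer:
  R'_conv,in = 1/(2πr h) = 1/(2π·0.0655·4130) = 5.883×10^-4 m·K/W
  R'_copper = ln(0.0823/0.0655)/(2πk) = 0.2283/(2π·340) = 1.069×10^-4 m·K/W
  R'_diatomaceous earth = ln(0.104/0.0823)/(2πk) = 0.2340/(2π·0.0930) = 0.4005 m·K/W
ΣR = 5.883×10^-4 + 1.069×10^-4 + 0.4005 = 0.4012 m·K/W
Q' = ΔT/ΣR = (145 °C − 16.4 °C)/0.4012 = 321 W/m

Q' = 321 W/m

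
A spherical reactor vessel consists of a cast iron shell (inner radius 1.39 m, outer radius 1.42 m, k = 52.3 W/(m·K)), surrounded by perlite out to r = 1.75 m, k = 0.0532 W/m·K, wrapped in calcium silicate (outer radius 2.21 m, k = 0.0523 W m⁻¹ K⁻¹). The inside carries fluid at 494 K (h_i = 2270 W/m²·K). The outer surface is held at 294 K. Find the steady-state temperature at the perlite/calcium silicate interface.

Resistance network (inner→outer):
  R_conv,in = 1/(4πr²h) = 1/(4π·1.39²·2270) = 1.814×10^-5 K/W
  R_cast iron = (1/1.39 − 1/1.42)/(4πk) = 0.01520/(4π·52.3) = 2.313×10^-5 K/W
  R_perlite = (1/1.42 − 1/1.75)/(4πk) = 0.1328/(4π·0.0532) = 0.1986 K/W
  R_calcium silicate = (1/1.75 − 1/2.21)/(4πk) = 0.1189/(4π·0.0523) = 0.1810 K/W
ΣR = 1.814×10^-5 + 2.313×10^-5 + 0.1986 + 0.1810 = 0.3796 K/W
Q = ΔT/ΣR = (494 K − 294 K)/0.3796 = 526.9 W
From the inner boundary to the perlite/calcium silicate interface, ΣR_partial = 0.1986 K/W.
T_interface = T_in − Q·ΣR_partial = 494 K − (526.9)(0.1986) = 389 K

T = 389 K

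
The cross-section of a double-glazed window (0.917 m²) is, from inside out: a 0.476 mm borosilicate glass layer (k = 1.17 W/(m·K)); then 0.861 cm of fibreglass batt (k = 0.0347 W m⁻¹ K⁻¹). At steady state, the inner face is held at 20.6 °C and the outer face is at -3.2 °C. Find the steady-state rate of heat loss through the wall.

Q = 87.8 W

Resistance network (inner→outer):
  R_borosilicate glass = L/(kA) = 4.76×10^-4/(1.17·0.917) = 4.437×10^-4 K/W
  R_fibreglass batt = L/(kA) = 0.00861/(0.0347·0.917) = 0.2706 K/W
ΣR = 4.437×10^-4 + 0.2706 = 0.2710 K/W
Q = ΔT/ΣR = (20.6 °C − -3.2 °C)/0.2710 = 87.8 W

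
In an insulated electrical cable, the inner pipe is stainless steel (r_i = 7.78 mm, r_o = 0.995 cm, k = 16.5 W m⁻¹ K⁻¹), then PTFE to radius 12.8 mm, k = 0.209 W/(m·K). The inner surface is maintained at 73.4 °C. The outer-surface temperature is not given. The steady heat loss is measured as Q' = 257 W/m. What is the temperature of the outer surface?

T_out = 23.5 °C

Series resistances:
  R'_stainless steel = ln(0.00995/0.00778)/(2πk) = 0.2460/(2π·16.5) = 0.002373 m·K/W
  R'_PTFE = ln(0.0128/0.00995)/(2πk) = 0.2519/(2π·0.209) = 0.1918 m·K/W
ΣR = 0.1942 m·K/W
ΔT = Q'·ΣR = 257 × 0.1942 = 49.91 K
Heat flows outward, so T_out = T_in − ΔT = 73.4 − 49.91 = 23.5 °C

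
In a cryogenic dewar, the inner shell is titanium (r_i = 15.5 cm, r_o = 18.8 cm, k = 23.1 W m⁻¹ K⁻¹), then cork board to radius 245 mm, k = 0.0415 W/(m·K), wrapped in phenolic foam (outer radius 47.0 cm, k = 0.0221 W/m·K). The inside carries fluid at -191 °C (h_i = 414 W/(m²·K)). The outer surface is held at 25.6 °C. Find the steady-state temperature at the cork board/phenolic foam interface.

Resistance network (inner→outer):
  R_conv,in = 1/(4πr²h) = 1/(4π·0.155²·414) = 0.008001 K/W
  R_titanium = (1/0.155 − 1/0.188)/(4πk) = 1.132/(4π·23.1) = 0.003901 K/W
  R_cork board = (1/0.188 − 1/0.245)/(4πk) = 1.238/(4π·0.0415) = 2.373 K/W
  R_phenolic foam = (1/0.245 − 1/0.470)/(4πk) = 1.954/(4π·0.0221) = 7.036 K/W
ΣR = 0.008001 + 0.003901 + 2.373 + 7.036 = 9.421 K/W
Q = ΔT/ΣR = (-191 °C − 25.6 °C)/9.421 = -22.99 W
From the inner boundary to the cork board/phenolic foam interface, ΣR_partial = 2.385 K/W.
T_interface = T_in − Q·ΣR_partial = -191 °C − (-22.99)(2.385) = -136 °C

T = -136 °C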